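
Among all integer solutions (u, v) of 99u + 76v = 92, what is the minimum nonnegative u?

4

gcd(99, 76):
  99 = 1*76 + 23
  76 = 3*23 + 7
  23 = 3*7 + 2
  7 = 3*2 + 1
  2 = 2*1
so gcd(99, 76) = 1.
1 divides 92, so solutions exist.
Back-substitute for Bézout coefficients:
  1 = 7 - 3*2
  ... = 99*(-33) + 76*(43)
Scale by 92/1 = 92: (u₀, v₀) = (-3036, 3956).
General solution: u = -3036 + 76t, v = 3956 - 99t for integer t.
u ≥ 0: smallest is -3036 mod 76 = 4 (at t = 40), with v = -4.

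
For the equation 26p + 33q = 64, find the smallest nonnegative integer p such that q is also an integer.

gcd(33, 26):
  33 = 1·26 + 7
  26 = 3·7 + 5
  7 = 1·5 + 2
  5 = 2·2 + 1
  2 = 2·1
so gcd(33, 26) = 1.
1 divides 64, so solutions exist.
Back-substitute for Bézout coefficients:
  1 = 5 - 2·2
  ... = 26·(14) + 33·(-11)
Scale by 64/1 = 64: (p₀, q₀) = (896, -704).
General solution: p = 896 + 33t, q = -704 - 26t for integer t.
p ≥ 0: smallest is 896 mod 33 = 5 (at t = -27), with q = -2.

5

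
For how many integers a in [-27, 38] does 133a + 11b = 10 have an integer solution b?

gcd(133, 11) = 1  (133 = 12*11 + 1, 11 = 11*1).
Back-substituting, 133*(1) + 11*(-12) = 1.
Scale by 10: particular solution (10, -120); reduce a mod 11: (10, -120).
General solution: a = 10 + 11t, b = -120 - 133t for integer t.
-27 ≤ 10 + 11t ≤ 38 gives t ∈ [-3, 2], which is 6 values.

6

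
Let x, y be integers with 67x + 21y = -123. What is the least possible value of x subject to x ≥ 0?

6

gcd(67, 21) = 1.
1 divides -123, so solutions exist.
By Bézout, 67×(-5) + 21×(16) = 1.
Scale by -123/1 = -123: (x₀, y₀) = (615, -1968).
General solution: x = 615 + 21t, y = -1968 - 67t for integer t.
x ≥ 0: smallest is 615 mod 21 = 6 (at t = -29), with y = -25.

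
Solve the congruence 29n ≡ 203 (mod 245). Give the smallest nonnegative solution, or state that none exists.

7

gcd(245, 29):
  245 = 8*29 + 13
  29 = 2*13 + 3
  13 = 4*3 + 1
  3 = 3*1
so gcd(245, 29) = 1.
1 divides 203, so solutions exist.
Back-substitute for Bézout coefficients:
  1 = 13 - 4*3
  ... = 29*(-76) + 245*(9)
So 29*(-76) ≡ 1 (mod 245); multiply by 203: n ≡ -15428 (mod 245).
Smallest nonnegative: n = -15428 mod 245 = 7.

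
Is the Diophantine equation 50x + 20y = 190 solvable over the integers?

yes

gcd(50, 20):
  50 = 2*20 + 10
  20 = 2*10
so gcd(50, 20) = 10.
10 divides 190, so integer solutions exist.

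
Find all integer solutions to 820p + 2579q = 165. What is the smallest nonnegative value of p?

gcd(2579, 820) = 1.
1 divides 165, so solutions exist.
By Bézout, 820*(-1192) + 2579*(379) = 1.
Scale by 165/1 = 165: (p₀, q₀) = (-196680, 62535).
General solution: p = -196680 + 2579t, q = 62535 - 820t for integer t.
p ≥ 0: smallest is -196680 mod 2579 = 1903 (at t = 77), with q = -605.

1903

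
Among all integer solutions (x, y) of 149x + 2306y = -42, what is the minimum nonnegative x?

2120

gcd(2306, 149) = 1.
1 divides -42, so solutions exist.
By Bézout, 149×(-325) + 2306×(21) = 1.
Scale by -42/1 = -42: (x₀, y₀) = (13650, -882).
General solution: x = 13650 + 2306t, y = -882 - 149t for integer t.
x ≥ 0: smallest is 13650 mod 2306 = 2120 (at t = -5), with y = -137.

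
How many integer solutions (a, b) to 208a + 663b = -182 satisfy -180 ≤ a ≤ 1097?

gcd(663, 208):
  663 = 3*208 + 39
  208 = 5*39 + 13
  39 = 3*13
so gcd(663, 208) = 13.
Back-substitute for Bézout coefficients:
  13 = 208 - 5*39
  ... = 208*(16) + 663*(-5)
Scale by -14: particular solution (-224, 70); reduce a mod 51: (31, -10).
General solution: a = 31 + 51t, b = -10 - 16t for integer t.
-180 ≤ 31 + 51t ≤ 1097 gives t ∈ [-4, 20], which is 25 values.

25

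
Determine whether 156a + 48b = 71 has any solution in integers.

no

gcd(156, 48) = 12  (156 = 3*48 + 12, 48 = 4*12).
12 does not divide 71 (remainder 11), so no integer solutions.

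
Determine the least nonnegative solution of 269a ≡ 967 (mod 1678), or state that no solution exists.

gcd(1678, 269) = 1.
1 divides 967, so solutions exist.
By Bézout, 269×(131) + 1678×(-21) = 1.
So 269×(131) ≡ 1 (mod 1678); multiply by 967: a ≡ 126677 (mod 1678).
Smallest nonnegative: a = 126677 mod 1678 = 827.

827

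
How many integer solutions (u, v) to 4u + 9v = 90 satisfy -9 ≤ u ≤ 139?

gcd(9, 4) = 1.
By Bézout, 4×(-2) + 9×(1) = 1.
Particular solution: (0, 10).
General solution: u = 0 + 9t, v = 10 - 4t for integer t.
-9 ≤ 0 + 9t ≤ 139 gives t ∈ [-1, 15], which is 17 values.

17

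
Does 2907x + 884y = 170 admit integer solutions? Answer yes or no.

yes

gcd(2907, 884) = 17  (2907 = 3·884 + 255, 884 = 3·255 + 119, 255 = 2·119 + 17, 119 = 7·17).
17 divides 170, so integer solutions exist.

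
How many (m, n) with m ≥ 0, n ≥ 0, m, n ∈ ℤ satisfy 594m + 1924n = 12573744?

22

gcd(1924, 594) = 2  (1924 = 3*594 + 142, 594 = 4*142 + 26, 142 = 5*26 + 12, 26 = 2*12 + 2, 12 = 6*2).
Back-substituting, 594*(149) + 1924*(-46) = 2.
Scale by 6286872: one solution is (936743928, -289196112). Reduce m mod 962: (276, 6450).
General: m = 276 + 962t, n = 6450 - 297t.
m ≥ 0 ⇒ t ≥ 0; n ≥ 0 ⇒ t ≤ 21. So t ∈ [0, 21]: 22 solutions.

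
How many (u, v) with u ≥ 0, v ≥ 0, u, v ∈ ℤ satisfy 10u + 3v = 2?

gcd(10, 3):
  10 = 3·3 + 1
  3 = 3·1
so gcd(10, 3) = 1.
Back-substitute for Bézout coefficients:
  1 = 10 - 3·3
  ... = 10·(1) + 3·(-3)
Scale by 2: one solution is (2, -6). Reduce u mod 3: (2, -6).
General: u = 2 + 3t, v = -6 - 10t.
u ≥ 0 ⇒ t ≥ 0; v ≥ 0 ⇒ t ≤ -1. So t ∈ [0, -1]: 0 solutions.

0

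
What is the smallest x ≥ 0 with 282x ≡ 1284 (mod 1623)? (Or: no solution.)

gcd(1623, 282) = 3.
3 divides 1284, so solutions exist.
By Bézout, 282*(259) + 1623*(-45) = 3.
So 282*(259) ≡ 3 (mod 1623); multiply by 428: x ≡ 110852 (mod 541).
Smallest nonnegative: x = 110852 mod 541 = 488.

488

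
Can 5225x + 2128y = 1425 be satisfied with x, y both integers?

gcd(5225, 2128):
  5225 = 2*2128 + 969
  2128 = 2*969 + 190
  969 = 5*190 + 19
  190 = 10*19
so gcd(5225, 2128) = 19.
19 divides 1425, so integer solutions exist.

yes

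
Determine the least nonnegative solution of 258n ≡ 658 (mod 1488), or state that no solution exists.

no solution

gcd(1488, 258):
  1488 = 5·258 + 198
  258 = 1·198 + 60
  198 = 3·60 + 18
  60 = 3·18 + 6
  18 = 3·6
so gcd(1488, 258) = 6.
6 does not divide 658, so the congruence has no solution.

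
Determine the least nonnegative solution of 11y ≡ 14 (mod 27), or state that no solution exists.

gcd(27, 11) = 1.
1 divides 14, so solutions exist.
By Bézout, 11·(5) + 27·(-2) = 1.
So 11·(5) ≡ 1 (mod 27); multiply by 14: y ≡ 70 (mod 27).
Smallest nonnegative: y = 70 mod 27 = 16.

16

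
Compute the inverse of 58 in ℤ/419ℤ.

354

gcd(419, 58) = 1.
By Bézout, 58*(-65) + 419*(9) = 1.
So 58*-65 ≡ 1 (mod 419), and -65 mod 419 = 354.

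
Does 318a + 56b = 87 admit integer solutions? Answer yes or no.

no

gcd(318, 56) = 2.
2 does not divide 87 (remainder 1), so no integer solutions.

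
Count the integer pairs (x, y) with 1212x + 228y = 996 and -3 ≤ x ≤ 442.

gcd(1212, 228) = 12  (1212 = 5*228 + 72, 228 = 3*72 + 12, 72 = 6*12).
Back-substituting, 1212*(-3) + 228*(16) = 12.
Scale by 83: particular solution (-249, 1328); reduce x mod 19: (17, -86).
General solution: x = 17 + 19t, y = -86 - 101t for integer t.
-3 ≤ 17 + 19t ≤ 442 gives t ∈ [-1, 22], which is 24 values.

24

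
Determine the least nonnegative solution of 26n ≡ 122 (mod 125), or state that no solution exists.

gcd(125, 26) = 1.
1 divides 122, so solutions exist.
By Bézout, 26·(-24) + 125·(5) = 1.
So 26·(-24) ≡ 1 (mod 125); multiply by 122: n ≡ -2928 (mod 125).
Smallest nonnegative: n = -2928 mod 125 = 72.

72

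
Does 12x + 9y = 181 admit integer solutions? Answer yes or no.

gcd(12, 9):
  12 = 1·9 + 3
  9 = 3·3
so gcd(12, 9) = 3.
3 does not divide 181 (remainder 1), so no integer solutions.

no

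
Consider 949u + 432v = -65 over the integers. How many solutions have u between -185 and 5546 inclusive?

gcd(949, 432) = 1.
By Bézout, 949×(61) + 432×(-134) = 1.
Particular solution: (355, -780).
General solution: u = 355 + 432t, v = -780 - 949t for integer t.
-185 ≤ 355 + 432t ≤ 5546 gives t ∈ [-1, 12], which is 14 values.

14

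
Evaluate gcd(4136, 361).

1

gcd(4136, 361):
  4136 = 11×361 + 165
  361 = 2×165 + 31
  165 = 5×31 + 10
  31 = 3×10 + 1
  10 = 10×1
so gcd(4136, 361) = 1.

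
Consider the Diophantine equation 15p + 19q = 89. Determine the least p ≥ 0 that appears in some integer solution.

gcd(19, 15) = 1.
1 divides 89, so solutions exist.
By Bézout, 15*(-5) + 19*(4) = 1.
Scale by 89/1 = 89: (p₀, q₀) = (-445, 356).
General solution: p = -445 + 19t, q = 356 - 15t for integer t.
p ≥ 0: smallest is -445 mod 19 = 11 (at t = 24), with q = -4.

11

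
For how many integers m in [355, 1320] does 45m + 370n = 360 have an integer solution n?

13

gcd(370, 45) = 5.
By Bézout, 45·(33) + 370·(-4) = 5.
Particular solution: (8, 0).
General solution: m = 8 + 74t, n = 0 - 9t for integer t.
355 ≤ 8 + 74t ≤ 1320 gives t ∈ [5, 17], which is 13 values.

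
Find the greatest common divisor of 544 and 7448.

gcd(7448, 544):
  7448 = 13*544 + 376
  544 = 1*376 + 168
  376 = 2*168 + 40
  168 = 4*40 + 8
  40 = 5*8
so gcd(7448, 544) = 8.

8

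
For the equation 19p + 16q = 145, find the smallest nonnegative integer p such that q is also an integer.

gcd(19, 16):
  19 = 1×16 + 3
  16 = 5×3 + 1
  3 = 3×1
so gcd(19, 16) = 1.
1 divides 145, so solutions exist.
Back-substitute for Bézout coefficients:
  1 = 16 - 5×3
  ... = 19×(-5) + 16×(6)
Scale by 145/1 = 145: (p₀, q₀) = (-725, 870).
General solution: p = -725 + 16t, q = 870 - 19t for integer t.
p ≥ 0: smallest is -725 mod 16 = 11 (at t = 46), with q = -4.

11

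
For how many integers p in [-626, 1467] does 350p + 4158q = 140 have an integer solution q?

gcd(4158, 350) = 14.
By Bézout, 350*(-95) + 4158*(8) = 14.
Particular solution: (238, -20).
General solution: p = 238 + 297t, q = -20 - 25t for integer t.
-626 ≤ 238 + 297t ≤ 1467 gives t ∈ [-2, 4], which is 7 values.

7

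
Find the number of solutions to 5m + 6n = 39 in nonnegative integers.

1

gcd(6, 5):
  6 = 1*5 + 1
  5 = 5*1
so gcd(6, 5) = 1.
Back-substitute for Bézout coefficients:
  1 = 6 - 1*5
  ... = 5*(-1) + 6*(1)
Scale by 39: one solution is (-39, 39). Reduce m mod 6: (3, 4).
General: m = 3 + 6t, n = 4 - 5t.
m ≥ 0 ⇒ t ≥ 0; n ≥ 0 ⇒ t ≤ 0. So t ∈ [0, 0]: 1 solution.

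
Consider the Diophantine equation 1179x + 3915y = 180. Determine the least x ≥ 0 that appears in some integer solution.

40

gcd(3915, 1179):
  3915 = 3*1179 + 378
  1179 = 3*378 + 45
  378 = 8*45 + 18
  45 = 2*18 + 9
  18 = 2*9
so gcd(3915, 1179) = 9.
9 divides 180, so solutions exist.
Back-substitute for Bézout coefficients:
  9 = 45 - 2*18
  ... = 1179*(176) + 3915*(-53)
Scale by 180/9 = 20: (x₀, y₀) = (3520, -1060).
General solution: x = 3520 + 435t, y = -1060 - 131t for integer t.
x ≥ 0: smallest is 3520 mod 435 = 40 (at t = -8), with y = -12.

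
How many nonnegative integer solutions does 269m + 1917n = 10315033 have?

20

gcd(1917, 269) = 1  (1917 = 7×269 + 34, 269 = 7×34 + 31, 34 = 1×31 + 3, 31 = 10×3 + 1, 3 = 3×1).
Back-substituting, 269×(620) + 1917×(-87) = 1.
Scale by 10315033: one solution is (6395320460, -897407871). Reduce m mod 1917: (1424, 5181).
General: m = 1424 + 1917t, n = 5181 - 269t.
m ≥ 0 ⇒ t ≥ 0; n ≥ 0 ⇒ t ≤ 19. So t ∈ [0, 19]: 20 solutions.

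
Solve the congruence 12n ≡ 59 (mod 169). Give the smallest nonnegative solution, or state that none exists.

19

gcd(169, 12):
  169 = 14×12 + 1
  12 = 12×1
so gcd(169, 12) = 1.
1 divides 59, so solutions exist.
Back-substitute for Bézout coefficients:
  1 = 169 - 14×12
  ... = 12×(-14) + 169×(1)
So 12×(-14) ≡ 1 (mod 169); multiply by 59: n ≡ -826 (mod 169).
Smallest nonnegative: n = -826 mod 169 = 19.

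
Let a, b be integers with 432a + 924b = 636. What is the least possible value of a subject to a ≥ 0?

25

gcd(924, 432) = 12.
12 divides 636, so solutions exist.
By Bézout, 432×(15) + 924×(-7) = 12.
Scale by 636/12 = 53: (a₀, b₀) = (795, -371).
General solution: a = 795 + 77t, b = -371 - 36t for integer t.
a ≥ 0: smallest is 795 mod 77 = 25 (at t = -10), with b = -11.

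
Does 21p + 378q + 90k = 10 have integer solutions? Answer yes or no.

gcd(378, 21) = 21.
gcd(21, 90) = 3.
3 does not divide 10 (remainder 1), so no integer solutions.

no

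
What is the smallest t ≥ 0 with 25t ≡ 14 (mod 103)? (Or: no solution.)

gcd(103, 25):
  103 = 4×25 + 3
  25 = 8×3 + 1
  3 = 3×1
so gcd(103, 25) = 1.
1 divides 14, so solutions exist.
Back-substitute for Bézout coefficients:
  1 = 25 - 8×3
  ... = 25×(33) + 103×(-8)
So 25×(33) ≡ 1 (mod 103); multiply by 14: t ≡ 462 (mod 103).
Smallest nonnegative: t = 462 mod 103 = 50.

50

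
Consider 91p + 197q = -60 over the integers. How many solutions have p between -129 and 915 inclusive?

gcd(197, 91) = 1  (197 = 2×91 + 15, 91 = 6×15 + 1, 15 = 15×1).
Back-substituting, 91×(13) + 197×(-6) = 1.
Scale by -60: particular solution (-780, 360); reduce p mod 197: (8, -4).
General solution: p = 8 + 197t, q = -4 - 91t for integer t.
-129 ≤ 8 + 197t ≤ 915 gives t ∈ [0, 4], which is 5 values.

5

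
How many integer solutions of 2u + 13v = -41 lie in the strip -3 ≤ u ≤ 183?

gcd(13, 2) = 1.
By Bézout, 2×(-6) + 13×(1) = 1.
Particular solution: (12, -5).
General solution: u = 12 + 13t, v = -5 - 2t for integer t.
-3 ≤ 12 + 13t ≤ 183 gives t ∈ [-1, 13], which is 15 values.

15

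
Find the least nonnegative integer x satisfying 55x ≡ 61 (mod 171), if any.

gcd(171, 55) = 1  (171 = 3×55 + 6, 55 = 9×6 + 1, 6 = 6×1).
1 divides 61, so solutions exist.
Back-substituting, 55×(28) + 171×(-9) = 1.
So 55×(28) ≡ 1 (mod 171); multiply by 61: x ≡ 1708 (mod 171).
Smallest nonnegative: x = 1708 mod 171 = 169.

169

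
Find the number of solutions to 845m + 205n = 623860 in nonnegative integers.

18

gcd(845, 205):
  845 = 4×205 + 25
  205 = 8×25 + 5
  25 = 5×5
so gcd(845, 205) = 5.
Back-substitute for Bézout coefficients:
  5 = 205 - 8×25
  ... = 845×(-8) + 205×(33)
Scale by 124772: one solution is (-998176, 4117476). Reduce m mod 41: (10, 3002).
General: m = 10 + 41t, n = 3002 - 169t.
m ≥ 0 ⇒ t ≥ 0; n ≥ 0 ⇒ t ≤ 17. So t ∈ [0, 17]: 18 solutions.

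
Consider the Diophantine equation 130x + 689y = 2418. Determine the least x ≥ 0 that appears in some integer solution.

8

gcd(689, 130) = 13.
13 divides 2418, so solutions exist.
By Bézout, 130*(16) + 689*(-3) = 13.
Scale by 2418/13 = 186: (x₀, y₀) = (2976, -558).
General solution: x = 2976 + 53t, y = -558 - 10t for integer t.
x ≥ 0: smallest is 2976 mod 53 = 8 (at t = -56), with y = 2.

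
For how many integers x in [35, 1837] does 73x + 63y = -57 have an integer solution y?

gcd(73, 63):
  73 = 1×63 + 10
  63 = 6×10 + 3
  10 = 3×3 + 1
  3 = 3×1
so gcd(73, 63) = 1.
Back-substitute for Bézout coefficients:
  1 = 10 - 3×3
  ... = 73×(19) + 63×(-22)
Scale by -57: particular solution (-1083, 1254); reduce x mod 63: (51, -60).
General solution: x = 51 + 63t, y = -60 - 73t for integer t.
35 ≤ 51 + 63t ≤ 1837 gives t ∈ [0, 28], which is 29 values.

29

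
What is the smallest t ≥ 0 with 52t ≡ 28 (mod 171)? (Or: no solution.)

gcd(171, 52) = 1  (171 = 3×52 + 15, 52 = 3×15 + 7, 15 = 2×7 + 1, 7 = 7×1).
1 divides 28, so solutions exist.
Back-substituting, 52×(-23) + 171×(7) = 1.
So 52×(-23) ≡ 1 (mod 171); multiply by 28: t ≡ -644 (mod 171).
Smallest nonnegative: t = -644 mod 171 = 40.

40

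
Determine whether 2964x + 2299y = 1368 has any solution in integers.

yes

gcd(2964, 2299):
  2964 = 1·2299 + 665
  2299 = 3·665 + 304
  665 = 2·304 + 57
  304 = 5·57 + 19
  57 = 3·19
so gcd(2964, 2299) = 19.
19 divides 1368, so integer solutions exist.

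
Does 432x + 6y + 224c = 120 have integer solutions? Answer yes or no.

gcd(432, 6) = 6  (432 = 72×6).
gcd(6, 224) = 2.
2 divides 120, so integer solutions exist.

yes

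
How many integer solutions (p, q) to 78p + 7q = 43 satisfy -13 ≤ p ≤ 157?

25

gcd(78, 7):
  78 = 11*7 + 1
  7 = 7*1
so gcd(78, 7) = 1.
Back-substitute for Bézout coefficients:
  1 = 78 - 11*7
  ... = 78*(1) + 7*(-11)
Scale by 43: particular solution (43, -473); reduce p mod 7: (1, -5).
General solution: p = 1 + 7t, q = -5 - 78t for integer t.
-13 ≤ 1 + 7t ≤ 157 gives t ∈ [-2, 22], which is 25 values.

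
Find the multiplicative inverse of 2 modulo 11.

gcd(11, 2):
  11 = 5*2 + 1
  2 = 2*1
so gcd(11, 2) = 1.
Back-substitute for Bézout coefficients:
  1 = 11 - 5*2
  ... = 2*(-5) + 11*(1)
So 2*-5 ≡ 1 (mod 11), and -5 mod 11 = 6.

6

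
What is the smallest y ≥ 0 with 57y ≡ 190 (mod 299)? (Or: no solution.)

103

gcd(299, 57) = 1.
1 divides 190, so solutions exist.
By Bézout, 57×(21) + 299×(-4) = 1.
So 57×(21) ≡ 1 (mod 299); multiply by 190: y ≡ 3990 (mod 299).
Smallest nonnegative: y = 3990 mod 299 = 103.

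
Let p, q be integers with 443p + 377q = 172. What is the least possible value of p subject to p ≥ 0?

gcd(443, 377) = 1  (443 = 1×377 + 66, 377 = 5×66 + 47, 66 = 1×47 + 19, 47 = 2×19 + 9, 19 = 2×9 + 1, 9 = 9×1).
1 divides 172, so solutions exist.
Back-substituting, 443×(40) + 377×(-47) = 1.
Scale by 172/1 = 172: (p₀, q₀) = (6880, -8084).
General solution: p = 6880 + 377t, q = -8084 - 443t for integer t.
p ≥ 0: smallest is 6880 mod 377 = 94 (at t = -18), with q = -110.

94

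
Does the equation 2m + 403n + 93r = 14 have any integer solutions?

yes

gcd(403, 2) = 1.
gcd(1, 93) = 1.
1 divides 14, so integer solutions exist.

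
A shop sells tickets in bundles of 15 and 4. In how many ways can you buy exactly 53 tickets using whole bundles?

Need nonnegative integers with 15j + 4k = 53.
gcd(15, 4) = 1, and 15·(-1) + 4·(4) = 1.
So (j₀, k₀) = (-53, 212); general j = -53 + 4t, k = 212 - 15t.
j ≥ 0 ⇒ t ≥ 14; k ≥ 0 ⇒ t ≤ 14. That's 1 value of t.

1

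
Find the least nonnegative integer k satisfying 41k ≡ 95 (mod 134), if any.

gcd(134, 41):
  134 = 3·41 + 11
  41 = 3·11 + 8
  11 = 1·8 + 3
  8 = 2·3 + 2
  3 = 1·2 + 1
  2 = 2·1
so gcd(134, 41) = 1.
1 divides 95, so solutions exist.
Back-substitute for Bézout coefficients:
  1 = 3 - 1·2
  ... = 41·(-49) + 134·(15)
So 41·(-49) ≡ 1 (mod 134); multiply by 95: k ≡ -4655 (mod 134).
Smallest nonnegative: k = -4655 mod 134 = 35.

35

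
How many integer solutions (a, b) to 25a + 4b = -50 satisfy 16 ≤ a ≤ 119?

gcd(25, 4):
  25 = 6·4 + 1
  4 = 4·1
so gcd(25, 4) = 1.
Back-substitute for Bézout coefficients:
  1 = 25 - 6·4
  ... = 25·(1) + 4·(-6)
Scale by -50: particular solution (-50, 300); reduce a mod 4: (2, -25).
General solution: a = 2 + 4t, b = -25 - 25t for integer t.
16 ≤ 2 + 4t ≤ 119 gives t ∈ [4, 29], which is 26 values.

26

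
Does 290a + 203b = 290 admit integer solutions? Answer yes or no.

yes

gcd(290, 203) = 29  (290 = 1×203 + 87, 203 = 2×87 + 29, 87 = 3×29).
29 divides 290, so integer solutions exist.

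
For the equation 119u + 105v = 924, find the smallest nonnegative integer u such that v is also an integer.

gcd(119, 105) = 7.
7 divides 924, so solutions exist.
By Bézout, 119×(-7) + 105×(8) = 7.
Scale by 924/7 = 132: (u₀, v₀) = (-924, 1056).
General solution: u = -924 + 15t, v = 1056 - 17t for integer t.
u ≥ 0: smallest is -924 mod 15 = 6 (at t = 62), with v = 2.

6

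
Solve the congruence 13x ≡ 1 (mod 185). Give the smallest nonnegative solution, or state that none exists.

57

gcd(185, 13) = 1  (185 = 14×13 + 3, 13 = 4×3 + 1, 3 = 3×1).
1 divides 1, so solutions exist.
Back-substituting, 13×(57) + 185×(-4) = 1.
So 13×(57) ≡ 1 (mod 185); multiply by 1: x ≡ 57 (mod 185).
Smallest nonnegative: x = 57 mod 185 = 57.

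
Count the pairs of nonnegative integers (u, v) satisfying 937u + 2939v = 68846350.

25

gcd(2939, 937) = 1  (2939 = 3*937 + 128, 937 = 7*128 + 41, 128 = 3*41 + 5, 41 = 8*5 + 1, 5 = 5*1).
Back-substituting, 937*(574) + 2939*(-183) = 1.
Scale by 68846350: one solution is (39517804900, -12598882050). Reduce u mod 2939: (2083, 22761).
General: u = 2083 + 2939t, v = 22761 - 937t.
u ≥ 0 ⇒ t ≥ 0; v ≥ 0 ⇒ t ≤ 24. So t ∈ [0, 24]: 25 solutions.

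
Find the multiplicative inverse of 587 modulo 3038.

2743

gcd(3038, 587):
  3038 = 5×587 + 103
  587 = 5×103 + 72
  103 = 1×72 + 31
  72 = 2×31 + 10
  31 = 3×10 + 1
  10 = 10×1
so gcd(3038, 587) = 1.
Back-substitute for Bézout coefficients:
  1 = 31 - 3×10
  ... = 587×(-295) + 3038×(57)
So 587×-295 ≡ 1 (mod 3038), and -295 mod 3038 = 2743.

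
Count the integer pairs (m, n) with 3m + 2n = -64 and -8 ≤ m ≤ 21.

gcd(3, 2) = 1.
By Bézout, 3*(1) + 2*(-1) = 1.
Particular solution: (0, -32).
General solution: m = 0 + 2t, n = -32 - 3t for integer t.
-8 ≤ 0 + 2t ≤ 21 gives t ∈ [-4, 10], which is 15 values.

15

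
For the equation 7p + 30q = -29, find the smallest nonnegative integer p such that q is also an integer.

13

gcd(30, 7):
  30 = 4·7 + 2
  7 = 3·2 + 1
  2 = 2·1
so gcd(30, 7) = 1.
1 divides -29, so solutions exist.
Back-substitute for Bézout coefficients:
  1 = 7 - 3·2
  ... = 7·(13) + 30·(-3)
Scale by -29/1 = -29: (p₀, q₀) = (-377, 87).
General solution: p = -377 + 30t, q = 87 - 7t for integer t.
p ≥ 0: smallest is -377 mod 30 = 13 (at t = 13), with q = -4.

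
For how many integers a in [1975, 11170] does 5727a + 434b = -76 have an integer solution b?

21

gcd(5727, 434):
  5727 = 13*434 + 85
  434 = 5*85 + 9
  85 = 9*9 + 4
  9 = 2*4 + 1
  4 = 4*1
so gcd(5727, 434) = 1.
Back-substitute for Bézout coefficients:
  1 = 9 - 2*4
  ... = 5727*(-97) + 434*(1280)
Scale by -76: particular solution (7372, -97280); reduce a mod 434: (428, -5648).
General solution: a = 428 + 434t, b = -5648 - 5727t for integer t.
1975 ≤ 428 + 434t ≤ 11170 gives t ∈ [4, 24], which is 21 values.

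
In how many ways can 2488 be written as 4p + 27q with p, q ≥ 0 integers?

gcd(27, 4) = 1  (27 = 6·4 + 3, 4 = 1·3 + 1, 3 = 3·1).
Back-substituting, 4·(7) + 27·(-1) = 1.
Scale by 2488: one solution is (17416, -2488). Reduce p mod 27: (1, 92).
General: p = 1 + 27t, q = 92 - 4t.
p ≥ 0 ⇒ t ≥ 0; q ≥ 0 ⇒ t ≤ 23. So t ∈ [0, 23]: 24 solutions.

24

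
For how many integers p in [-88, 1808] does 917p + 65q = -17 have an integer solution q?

gcd(917, 65) = 1.
By Bézout, 917·(28) + 65·(-395) = 1.
Particular solution: (44, -621).
General solution: p = 44 + 65t, q = -621 - 917t for integer t.
-88 ≤ 44 + 65t ≤ 1808 gives t ∈ [-2, 27], which is 30 values.

30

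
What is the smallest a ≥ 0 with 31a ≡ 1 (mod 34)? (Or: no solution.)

11

gcd(34, 31):
  34 = 1*31 + 3
  31 = 10*3 + 1
  3 = 3*1
so gcd(34, 31) = 1.
1 divides 1, so solutions exist.
Back-substitute for Bézout coefficients:
  1 = 31 - 10*3
  ... = 31*(11) + 34*(-10)
So 31*(11) ≡ 1 (mod 34); multiply by 1: a ≡ 11 (mod 34).
Smallest nonnegative: a = 11 mod 34 = 11.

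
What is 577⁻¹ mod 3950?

2663

gcd(3950, 577) = 1  (3950 = 6×577 + 488, 577 = 1×488 + 89, 488 = 5×89 + 43, 89 = 2×43 + 3, 43 = 14×3 + 1, 3 = 3×1).
Back-substituting, 577×(-1287) + 3950×(188) = 1.
So 577×-1287 ≡ 1 (mod 3950), and -1287 mod 3950 = 2663.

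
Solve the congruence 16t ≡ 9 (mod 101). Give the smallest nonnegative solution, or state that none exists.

gcd(101, 16) = 1.
1 divides 9, so solutions exist.
By Bézout, 16*(19) + 101*(-3) = 1.
So 16*(19) ≡ 1 (mod 101); multiply by 9: t ≡ 171 (mod 101).
Smallest nonnegative: t = 171 mod 101 = 70.

70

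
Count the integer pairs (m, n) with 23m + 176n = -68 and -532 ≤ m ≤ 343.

gcd(176, 23) = 1.
By Bézout, 23×(23) + 176×(-3) = 1.
Particular solution: (20, -3).
General solution: m = 20 + 176t, n = -3 - 23t for integer t.
-532 ≤ 20 + 176t ≤ 343 gives t ∈ [-3, 1], which is 5 values.

5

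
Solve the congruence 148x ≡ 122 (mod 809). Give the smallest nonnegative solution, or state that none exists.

296

gcd(809, 148) = 1.
1 divides 122, so solutions exist.
By Bézout, 148×(82) + 809×(-15) = 1.
So 148×(82) ≡ 1 (mod 809); multiply by 122: x ≡ 10004 (mod 809).
Smallest nonnegative: x = 10004 mod 809 = 296.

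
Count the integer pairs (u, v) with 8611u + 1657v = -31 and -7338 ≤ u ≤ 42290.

30

gcd(8611, 1657) = 1  (8611 = 5*1657 + 326, 1657 = 5*326 + 27, 326 = 12*27 + 2, 27 = 13*2 + 1, 2 = 2*1).
Back-substituting, 8611*(-798) + 1657*(4147) = 1.
Scale by -31: particular solution (24738, -128557); reduce u mod 1657: (1540, -8003).
General solution: u = 1540 + 1657t, v = -8003 - 8611t for integer t.
-7338 ≤ 1540 + 1657t ≤ 42290 gives t ∈ [-5, 24], which is 30 values.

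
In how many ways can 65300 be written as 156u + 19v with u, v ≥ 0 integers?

gcd(156, 19) = 1  (156 = 8·19 + 4, 19 = 4·4 + 3, 4 = 1·3 + 1, 3 = 3·1).
Back-substituting, 156·(5) + 19·(-41) = 1.
Scale by 65300: one solution is (326500, -2677300). Reduce u mod 19: (4, 3404).
General: u = 4 + 19t, v = 3404 - 156t.
u ≥ 0 ⇒ t ≥ 0; v ≥ 0 ⇒ t ≤ 21. So t ∈ [0, 21]: 22 solutions.

22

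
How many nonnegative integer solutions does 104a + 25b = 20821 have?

gcd(104, 25) = 1  (104 = 4×25 + 4, 25 = 6×4 + 1, 4 = 4×1).
Back-substituting, 104×(-6) + 25×(25) = 1.
Scale by 20821: one solution is (-124926, 520525). Reduce a mod 25: (24, 733).
General: a = 24 + 25t, b = 733 - 104t.
a ≥ 0 ⇒ t ≥ 0; b ≥ 0 ⇒ t ≤ 7. So t ∈ [0, 7]: 8 solutions.

8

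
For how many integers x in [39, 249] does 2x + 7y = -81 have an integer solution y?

30

gcd(7, 2) = 1  (7 = 3×2 + 1, 2 = 2×1).
Back-substituting, 2×(-3) + 7×(1) = 1.
Scale by -81: particular solution (243, -81); reduce x mod 7: (5, -13).
General solution: x = 5 + 7t, y = -13 - 2t for integer t.
39 ≤ 5 + 7t ≤ 249 gives t ∈ [5, 34], which is 30 values.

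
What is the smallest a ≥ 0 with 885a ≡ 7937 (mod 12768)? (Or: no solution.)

gcd(12768, 885) = 3  (12768 = 14*885 + 378, 885 = 2*378 + 129, 378 = 2*129 + 120, 129 = 1*120 + 9, 120 = 13*9 + 3, 9 = 3*3).
3 does not divide 7937, so the congruence has no solution.

no solution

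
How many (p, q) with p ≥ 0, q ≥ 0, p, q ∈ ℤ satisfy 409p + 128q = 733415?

gcd(409, 128) = 1.
By Bézout, 409*(41) + 128*(-131) = 1.
One solution: (127, 5324).
General: p = 127 + 128t, q = 5324 - 409t.
p ≥ 0 ⇒ t ≥ 0; q ≥ 0 ⇒ t ≤ 13. So t ∈ [0, 13]: 14 solutions.

14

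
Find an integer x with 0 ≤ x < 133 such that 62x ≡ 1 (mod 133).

gcd(133, 62) = 1  (133 = 2·62 + 9, 62 = 6·9 + 8, 9 = 1·8 + 1, 8 = 8·1).
Back-substituting, 62·(-15) + 133·(7) = 1.
So 62·-15 ≡ 1 (mod 133), and -15 mod 133 = 118.

118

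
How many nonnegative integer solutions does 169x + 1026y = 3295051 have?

gcd(1026, 169):
  1026 = 6×169 + 12
  169 = 14×12 + 1
  12 = 12×1
so gcd(1026, 169) = 1.
Back-substitute for Bézout coefficients:
  1 = 169 - 14×12
  ... = 169×(85) + 1026×(-14)
Scale by 3295051: one solution is (280079335, -46130714). Reduce x mod 1026: (829, 3075).
General: x = 829 + 1026t, y = 3075 - 169t.
x ≥ 0 ⇒ t ≥ 0; y ≥ 0 ⇒ t ≤ 18. So t ∈ [0, 18]: 19 solutions.

19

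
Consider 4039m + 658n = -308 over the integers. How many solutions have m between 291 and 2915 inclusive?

28

gcd(4039, 658) = 7.
By Bézout, 4039*(29) + 658*(-178) = 7.
Particular solution: (40, -246).
General solution: m = 40 + 94t, n = -246 - 577t for integer t.
291 ≤ 40 + 94t ≤ 2915 gives t ∈ [3, 30], which is 28 values.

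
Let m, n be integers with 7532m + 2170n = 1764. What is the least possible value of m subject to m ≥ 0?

gcd(7532, 2170) = 14.
14 divides 1764, so solutions exist.
By Bézout, 7532*(17) + 2170*(-59) = 14.
Scale by 1764/14 = 126: (m₀, n₀) = (2142, -7434).
General solution: m = 2142 + 155t, n = -7434 - 538t for integer t.
m ≥ 0: smallest is 2142 mod 155 = 127 (at t = -13), with n = -440.

127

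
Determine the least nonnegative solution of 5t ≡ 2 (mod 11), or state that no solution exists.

7

gcd(11, 5):
  11 = 2*5 + 1
  5 = 5*1
so gcd(11, 5) = 1.
1 divides 2, so solutions exist.
Back-substitute for Bézout coefficients:
  1 = 11 - 2*5
  ... = 5*(-2) + 11*(1)
So 5*(-2) ≡ 1 (mod 11); multiply by 2: t ≡ -4 (mod 11).
Smallest nonnegative: t = -4 mod 11 = 7.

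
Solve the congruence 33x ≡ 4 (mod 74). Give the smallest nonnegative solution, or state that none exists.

36

gcd(74, 33):
  74 = 2·33 + 8
  33 = 4·8 + 1
  8 = 8·1
so gcd(74, 33) = 1.
1 divides 4, so solutions exist.
Back-substitute for Bézout coefficients:
  1 = 33 - 4·8
  ... = 33·(9) + 74·(-4)
So 33·(9) ≡ 1 (mod 74); multiply by 4: x ≡ 36 (mod 74).
Smallest nonnegative: x = 36 mod 74 = 36.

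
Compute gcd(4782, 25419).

gcd(25419, 4782):
  25419 = 5·4782 + 1509
  4782 = 3·1509 + 255
  1509 = 5·255 + 234
  255 = 1·234 + 21
  234 = 11·21 + 3
  21 = 7·3
so gcd(25419, 4782) = 3.

3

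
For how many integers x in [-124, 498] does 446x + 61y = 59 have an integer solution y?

10

gcd(446, 61) = 1  (446 = 7×61 + 19, 61 = 3×19 + 4, 19 = 4×4 + 3, 4 = 1×3 + 1, 3 = 3×1).
Back-substituting, 446×(-16) + 61×(117) = 1.
Scale by 59: particular solution (-944, 6903); reduce x mod 61: (32, -233).
General solution: x = 32 + 61t, y = -233 - 446t for integer t.
-124 ≤ 32 + 61t ≤ 498 gives t ∈ [-2, 7], which is 10 values.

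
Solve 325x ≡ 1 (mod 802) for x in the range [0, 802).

153

gcd(802, 325) = 1  (802 = 2×325 + 152, 325 = 2×152 + 21, 152 = 7×21 + 5, 21 = 4×5 + 1, 5 = 5×1).
Back-substituting, 325×(153) + 802×(-62) = 1.
So 325×153 ≡ 1 (mod 802), and 153 mod 802 = 153.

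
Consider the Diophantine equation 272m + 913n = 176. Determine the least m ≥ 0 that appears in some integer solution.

gcd(913, 272) = 1  (913 = 3*272 + 97, 272 = 2*97 + 78, 97 = 1*78 + 19, 78 = 4*19 + 2, 19 = 9*2 + 1, 2 = 2*1).
1 divides 176, so solutions exist.
Back-substituting, 272*(-433) + 913*(129) = 1.
Scale by 176/1 = 176: (m₀, n₀) = (-76208, 22704).
General solution: m = -76208 + 913t, n = 22704 - 272t for integer t.
m ≥ 0: smallest is -76208 mod 913 = 484 (at t = 84), with n = -144.

484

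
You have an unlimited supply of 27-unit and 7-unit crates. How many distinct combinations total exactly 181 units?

1

Need nonnegative integers with 27j + 7k = 181.
gcd(27, 7) = 1, and 27·(-1) + 7·(4) = 1.
So (j₀, k₀) = (-181, 724); general j = -181 + 7t, k = 724 - 27t.
j ≥ 0 ⇒ t ≥ 26; k ≥ 0 ⇒ t ≤ 26. That's 1 value of t.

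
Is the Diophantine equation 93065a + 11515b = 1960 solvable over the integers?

gcd(93065, 11515) = 35  (93065 = 8×11515 + 945, 11515 = 12×945 + 175, 945 = 5×175 + 70, 175 = 2×70 + 35, 70 = 2×35).
35 divides 1960, so integer solutions exist.

yes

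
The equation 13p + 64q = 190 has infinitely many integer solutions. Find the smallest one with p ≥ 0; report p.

54

gcd(64, 13) = 1.
1 divides 190, so solutions exist.
By Bézout, 13*(5) + 64*(-1) = 1.
Scale by 190/1 = 190: (p₀, q₀) = (950, -190).
General solution: p = 950 + 64t, q = -190 - 13t for integer t.
p ≥ 0: smallest is 950 mod 64 = 54 (at t = -14), with q = -8.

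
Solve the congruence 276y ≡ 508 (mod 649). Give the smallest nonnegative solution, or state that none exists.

585

gcd(649, 276) = 1.
1 divides 508, so solutions exist.
By Bézout, 276·(-87) + 649·(37) = 1.
So 276·(-87) ≡ 1 (mod 649); multiply by 508: y ≡ -44196 (mod 649).
Smallest nonnegative: y = -44196 mod 649 = 585.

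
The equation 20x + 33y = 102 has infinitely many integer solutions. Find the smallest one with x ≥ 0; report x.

gcd(33, 20) = 1  (33 = 1·20 + 13, 20 = 1·13 + 7, 13 = 1·7 + 6, 7 = 1·6 + 1, 6 = 6·1).
1 divides 102, so solutions exist.
Back-substituting, 20·(5) + 33·(-3) = 1.
Scale by 102/1 = 102: (x₀, y₀) = (510, -306).
General solution: x = 510 + 33t, y = -306 - 20t for integer t.
x ≥ 0: smallest is 510 mod 33 = 15 (at t = -15), with y = -6.

15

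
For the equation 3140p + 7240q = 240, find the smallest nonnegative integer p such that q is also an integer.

90

gcd(7240, 3140) = 20  (7240 = 2*3140 + 960, 3140 = 3*960 + 260, 960 = 3*260 + 180, 260 = 1*180 + 80, 180 = 2*80 + 20, 80 = 4*20).
20 divides 240, so solutions exist.
Back-substituting, 3140*(-83) + 7240*(36) = 20.
Scale by 240/20 = 12: (p₀, q₀) = (-996, 432).
General solution: p = -996 + 362t, q = 432 - 157t for integer t.
p ≥ 0: smallest is -996 mod 362 = 90 (at t = 3), with q = -39.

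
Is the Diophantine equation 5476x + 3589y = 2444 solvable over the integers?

no

gcd(5476, 3589) = 37  (5476 = 1·3589 + 1887, 3589 = 1·1887 + 1702, 1887 = 1·1702 + 185, 1702 = 9·185 + 37, 185 = 5·37).
37 does not divide 2444 (remainder 2), so no integer solutions.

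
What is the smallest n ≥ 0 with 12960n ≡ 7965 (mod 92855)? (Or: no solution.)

15283

gcd(92855, 12960) = 5  (92855 = 7×12960 + 2135, 12960 = 6×2135 + 150, 2135 = 14×150 + 35, 150 = 4×35 + 10, 35 = 3×10 + 5, 10 = 2×5).
5 divides 7965, so solutions exist.
Back-substituting, 12960×(-8046) + 92855×(1123) = 5.
So 12960×(-8046) ≡ 5 (mod 92855); multiply by 1593: n ≡ -12817278 (mod 18571).
Smallest nonnegative: n = -12817278 mod 18571 = 15283.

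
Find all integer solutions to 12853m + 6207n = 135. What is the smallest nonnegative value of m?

gcd(12853, 6207):
  12853 = 2·6207 + 439
  6207 = 14·439 + 61
  439 = 7·61 + 12
  61 = 5·12 + 1
  12 = 12·1
so gcd(12853, 6207) = 1.
1 divides 135, so solutions exist.
Back-substitute for Bézout coefficients:
  1 = 61 - 5·12
  ... = 12853·(-509) + 6207·(1054)
Scale by 135/1 = 135: (m₀, n₀) = (-68715, 142290).
General solution: m = -68715 + 6207t, n = 142290 - 12853t for integer t.
m ≥ 0: smallest is -68715 mod 6207 = 5769 (at t = 12), with n = -11946.

5769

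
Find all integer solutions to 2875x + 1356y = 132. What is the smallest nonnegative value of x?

84

gcd(2875, 1356):
  2875 = 2×1356 + 163
  1356 = 8×163 + 52
  163 = 3×52 + 7
  52 = 7×7 + 3
  7 = 2×3 + 1
  3 = 3×1
so gcd(2875, 1356) = 1.
1 divides 132, so solutions exist.
Back-substitute for Bézout coefficients:
  1 = 7 - 2×3
  ... = 2875×(391) + 1356×(-829)
Scale by 132/1 = 132: (x₀, y₀) = (51612, -109428).
General solution: x = 51612 + 1356t, y = -109428 - 2875t for integer t.
x ≥ 0: smallest is 51612 mod 1356 = 84 (at t = -38), with y = -178.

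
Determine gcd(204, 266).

gcd(266, 204) = 2  (266 = 1·204 + 62, 204 = 3·62 + 18, 62 = 3·18 + 8, 18 = 2·8 + 2, 8 = 4·2).

2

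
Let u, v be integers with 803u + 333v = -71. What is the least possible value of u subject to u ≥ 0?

gcd(803, 333):
  803 = 2×333 + 137
  333 = 2×137 + 59
  137 = 2×59 + 19
  59 = 3×19 + 2
  19 = 9×2 + 1
  2 = 2×1
so gcd(803, 333) = 1.
1 divides -71, so solutions exist.
Back-substitute for Bézout coefficients:
  1 = 19 - 9×2
  ... = 803×(158) + 333×(-381)
Scale by -71/1 = -71: (u₀, v₀) = (-11218, 27051).
General solution: u = -11218 + 333t, v = 27051 - 803t for integer t.
u ≥ 0: smallest is -11218 mod 333 = 104 (at t = 34), with v = -251.

104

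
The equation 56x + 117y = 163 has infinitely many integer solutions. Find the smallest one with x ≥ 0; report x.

gcd(117, 56):
  117 = 2·56 + 5
  56 = 11·5 + 1
  5 = 5·1
so gcd(117, 56) = 1.
1 divides 163, so solutions exist.
Back-substitute for Bézout coefficients:
  1 = 56 - 11·5
  ... = 56·(23) + 117·(-11)
Scale by 163/1 = 163: (x₀, y₀) = (3749, -1793).
General solution: x = 3749 + 117t, y = -1793 - 56t for integer t.
x ≥ 0: smallest is 3749 mod 117 = 5 (at t = -32), with y = -1.

5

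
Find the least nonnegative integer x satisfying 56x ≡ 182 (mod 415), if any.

gcd(415, 56):
  415 = 7*56 + 23
  56 = 2*23 + 10
  23 = 2*10 + 3
  10 = 3*3 + 1
  3 = 3*1
so gcd(415, 56) = 1.
1 divides 182, so solutions exist.
Back-substitute for Bézout coefficients:
  1 = 10 - 3*3
  ... = 56*(126) + 415*(-17)
So 56*(126) ≡ 1 (mod 415); multiply by 182: x ≡ 22932 (mod 415).
Smallest nonnegative: x = 22932 mod 415 = 107.

107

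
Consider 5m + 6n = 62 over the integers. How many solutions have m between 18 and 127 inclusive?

gcd(6, 5) = 1.
By Bézout, 5*(-1) + 6*(1) = 1.
Particular solution: (4, 7).
General solution: m = 4 + 6t, n = 7 - 5t for integer t.
18 ≤ 4 + 6t ≤ 127 gives t ∈ [3, 20], which is 18 values.

18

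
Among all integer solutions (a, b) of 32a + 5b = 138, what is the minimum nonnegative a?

4

gcd(32, 5):
  32 = 6*5 + 2
  5 = 2*2 + 1
  2 = 2*1
so gcd(32, 5) = 1.
1 divides 138, so solutions exist.
Back-substitute for Bézout coefficients:
  1 = 5 - 2*2
  ... = 32*(-2) + 5*(13)
Scale by 138/1 = 138: (a₀, b₀) = (-276, 1794).
General solution: a = -276 + 5t, b = 1794 - 32t for integer t.
a ≥ 0: smallest is -276 mod 5 = 4 (at t = 56), with b = 2.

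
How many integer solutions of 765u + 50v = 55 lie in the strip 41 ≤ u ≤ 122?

gcd(765, 50):
  765 = 15·50 + 15
  50 = 3·15 + 5
  15 = 3·5
so gcd(765, 50) = 5.
Back-substitute for Bézout coefficients:
  5 = 50 - 3·15
  ... = 765·(-3) + 50·(46)
Scale by 11: particular solution (-33, 506); reduce u mod 10: (7, -106).
General solution: u = 7 + 10t, v = -106 - 153t for integer t.
41 ≤ 7 + 10t ≤ 122 gives t ∈ [4, 11], which is 8 values.

8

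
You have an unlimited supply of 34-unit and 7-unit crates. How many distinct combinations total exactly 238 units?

Need nonnegative integers with 34j + 7k = 238.
gcd(34, 7) = 1, and 34·(-1) + 7·(5) = 1.
So (j₀, k₀) = (-238, 1190); general j = -238 + 7t, k = 1190 - 34t.
j ≥ 0 ⇒ t ≥ 34; k ≥ 0 ⇒ t ≤ 35. That's 2 values of t.

2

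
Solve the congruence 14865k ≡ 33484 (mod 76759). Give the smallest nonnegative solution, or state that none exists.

gcd(76759, 14865):
  76759 = 5·14865 + 2434
  14865 = 6·2434 + 261
  2434 = 9·261 + 85
  261 = 3·85 + 6
  85 = 14·6 + 1
  6 = 6·1
so gcd(76759, 14865) = 1.
1 divides 33484, so solutions exist.
Back-substitute for Bézout coefficients:
  1 = 85 - 14·6
  ... = 14865·(-12646) + 76759·(2449)
So 14865·(-12646) ≡ 1 (mod 76759); multiply by 33484: k ≡ -423438664 (mod 76759).
Smallest nonnegative: k = -423438664 mod 76759 = 40739.

40739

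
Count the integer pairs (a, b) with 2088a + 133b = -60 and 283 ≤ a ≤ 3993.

gcd(2088, 133) = 1.
By Bézout, 2088·(-10) + 133·(157) = 1.
Particular solution: (68, -1068).
General solution: a = 68 + 133t, b = -1068 - 2088t for integer t.
283 ≤ 68 + 133t ≤ 3993 gives t ∈ [2, 29], which is 28 values.

28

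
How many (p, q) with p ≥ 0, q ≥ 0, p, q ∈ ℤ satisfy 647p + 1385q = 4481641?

gcd(1385, 647) = 1  (1385 = 2·647 + 91, 647 = 7·91 + 10, 91 = 9·10 + 1, 10 = 10·1).
Back-substituting, 647·(-137) + 1385·(64) = 1.
Scale by 4481641: one solution is (-613984817, 286825024). Reduce p mod 1385: (918, 2807).
General: p = 918 + 1385t, q = 2807 - 647t.
p ≥ 0 ⇒ t ≥ 0; q ≥ 0 ⇒ t ≤ 4. So t ∈ [0, 4]: 5 solutions.

5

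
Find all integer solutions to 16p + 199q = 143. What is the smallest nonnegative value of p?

96

gcd(199, 16):
  199 = 12·16 + 7
  16 = 2·7 + 2
  7 = 3·2 + 1
  2 = 2·1
so gcd(199, 16) = 1.
1 divides 143, so solutions exist.
Back-substitute for Bézout coefficients:
  1 = 7 - 3·2
  ... = 16·(-87) + 199·(7)
Scale by 143/1 = 143: (p₀, q₀) = (-12441, 1001).
General solution: p = -12441 + 199t, q = 1001 - 16t for integer t.
p ≥ 0: smallest is -12441 mod 199 = 96 (at t = 63), with q = -7.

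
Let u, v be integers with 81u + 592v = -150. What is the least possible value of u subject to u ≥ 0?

gcd(592, 81) = 1  (592 = 7×81 + 25, 81 = 3×25 + 6, 25 = 4×6 + 1, 6 = 6×1).
1 divides -150, so solutions exist.
Back-substituting, 81×(-95) + 592×(13) = 1.
Scale by -150/1 = -150: (u₀, v₀) = (14250, -1950).
General solution: u = 14250 + 592t, v = -1950 - 81t for integer t.
u ≥ 0: smallest is 14250 mod 592 = 42 (at t = -24), with v = -6.

42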